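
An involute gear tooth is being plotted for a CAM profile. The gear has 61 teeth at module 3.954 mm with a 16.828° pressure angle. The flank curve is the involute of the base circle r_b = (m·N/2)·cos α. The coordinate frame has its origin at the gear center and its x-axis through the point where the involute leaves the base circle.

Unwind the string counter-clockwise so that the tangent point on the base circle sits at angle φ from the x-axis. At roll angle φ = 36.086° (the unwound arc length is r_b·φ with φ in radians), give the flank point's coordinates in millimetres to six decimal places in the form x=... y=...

pitch radius r_p = m·N/2 = 3.954·61/2 = 120.597000
base radius r_b = r_p·cos α = 120.597000·cos 16.828° = 115.432812
roll angle φ = 36.086° = 0.62981951 rad
x = r_b·(cos φ + φ·sin φ) = 115.432812·(0.80813383 + 0.62981951·0.58899891) = 136.106463
y = r_b·(sin φ − φ·cos φ) = 115.432812·(0.58899891 − 0.62981951·0.80813383) = 9.236986

x=136.106463 y=9.236986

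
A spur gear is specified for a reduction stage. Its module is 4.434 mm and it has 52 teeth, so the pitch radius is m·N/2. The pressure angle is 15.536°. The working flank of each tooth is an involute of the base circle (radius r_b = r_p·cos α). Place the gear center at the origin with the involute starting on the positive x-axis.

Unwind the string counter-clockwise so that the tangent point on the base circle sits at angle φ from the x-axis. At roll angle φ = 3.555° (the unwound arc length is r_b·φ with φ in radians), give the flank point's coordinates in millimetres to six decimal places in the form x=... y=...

pitch radius r_p = m·N/2 = 4.434·52/2 = 115.284000
base radius r_b = r_p·cos α = 115.284000·cos 15.536° = 111.071794
roll angle φ = 3.555° = 0.06204645 rad
x = r_b·(cos φ + φ·sin φ) = 111.071794·(0.99807574 + 0.06204645·0.06200665) = 111.285388
y = r_b·(sin φ − φ·cos φ) = 111.071794·(0.06200665 − 0.06204645·0.99807574) = 0.008840

x=111.285388 y=0.008840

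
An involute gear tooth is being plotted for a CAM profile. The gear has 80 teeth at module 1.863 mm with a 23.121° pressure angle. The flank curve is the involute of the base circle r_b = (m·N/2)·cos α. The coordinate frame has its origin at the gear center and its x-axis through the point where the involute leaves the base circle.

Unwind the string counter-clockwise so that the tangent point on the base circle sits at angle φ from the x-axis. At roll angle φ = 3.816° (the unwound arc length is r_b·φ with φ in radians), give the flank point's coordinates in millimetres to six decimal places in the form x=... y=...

pitch radius r_p = m·N/2 = 1.863·80/2 = 74.520000
base radius r_b = r_p·cos α = 74.520000·cos 23.121° = 68.534377
roll angle φ = 3.816° = 0.06660176 rad
x = r_b·(cos φ + φ·sin φ) = 68.534377·(0.99778292 + 0.06660176·0.06655254) = 68.686211
y = r_b·(sin φ − φ·cos φ) = 68.534377·(0.06655254 − 0.06660176·0.99778292) = 0.006746

x=68.686211 y=0.006746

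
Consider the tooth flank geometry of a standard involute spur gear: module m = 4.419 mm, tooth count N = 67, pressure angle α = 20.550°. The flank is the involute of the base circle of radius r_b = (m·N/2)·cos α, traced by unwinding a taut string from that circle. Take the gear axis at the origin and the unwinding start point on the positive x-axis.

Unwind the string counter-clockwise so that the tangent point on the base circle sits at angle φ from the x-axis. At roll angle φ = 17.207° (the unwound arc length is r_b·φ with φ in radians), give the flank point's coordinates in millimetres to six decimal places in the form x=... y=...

x=144.727137 y=1.240277

pitch radius r_p = m·N/2 = 4.419·67/2 = 148.036500
base radius r_b = r_p·cos α = 148.036500·cos 20.550° = 138.616378
roll angle φ = 17.207° = 0.30031880 rad
x = r_b·(cos φ + φ·sin φ) = 138.616378·(0.95524223 + 0.30031880·0.29582476) = 144.727137
y = r_b·(sin φ − φ·cos φ) = 138.616378·(0.29582476 − 0.30031880·0.95524223) = 1.240277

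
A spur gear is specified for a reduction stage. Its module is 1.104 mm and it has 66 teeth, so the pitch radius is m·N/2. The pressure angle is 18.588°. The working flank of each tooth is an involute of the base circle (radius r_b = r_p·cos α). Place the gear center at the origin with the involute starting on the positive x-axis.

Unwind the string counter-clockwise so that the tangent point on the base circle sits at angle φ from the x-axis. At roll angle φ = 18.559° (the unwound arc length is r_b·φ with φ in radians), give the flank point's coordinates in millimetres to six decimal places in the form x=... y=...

pitch radius r_p = m·N/2 = 1.104·66/2 = 36.432000
base radius r_b = r_p·cos α = 36.432000·cos 18.588° = 34.531532
roll angle φ = 18.559° = 0.32391566 rad
x = r_b·(cos φ + φ·sin φ) = 34.531532·(0.94799641 + 0.32391566·0.31828102) = 36.295838
y = r_b·(sin φ − φ·cos φ) = 34.531532·(0.31828102 − 0.32391566·0.94799641) = 0.387103

x=36.295838 y=0.387103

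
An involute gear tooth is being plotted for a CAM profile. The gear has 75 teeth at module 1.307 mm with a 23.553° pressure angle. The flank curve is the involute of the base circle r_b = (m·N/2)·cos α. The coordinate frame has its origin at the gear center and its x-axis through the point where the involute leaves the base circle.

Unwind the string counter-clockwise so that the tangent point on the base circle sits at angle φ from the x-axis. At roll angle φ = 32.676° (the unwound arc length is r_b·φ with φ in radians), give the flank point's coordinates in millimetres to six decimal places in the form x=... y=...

x=51.652399 y=2.688659

pitch radius r_p = m·N/2 = 1.307·75/2 = 49.012500
base radius r_b = r_p·cos α = 49.012500·cos 23.553° = 44.929309
roll angle φ = 32.676° = 0.57030379 rad
x = r_b·(cos φ + φ·sin φ) = 44.929309·(0.84173700 + 0.57030379·0.53988778) = 51.652399
y = r_b·(sin φ − φ·cos φ) = 44.929309·(0.53988778 − 0.57030379·0.84173700) = 2.688659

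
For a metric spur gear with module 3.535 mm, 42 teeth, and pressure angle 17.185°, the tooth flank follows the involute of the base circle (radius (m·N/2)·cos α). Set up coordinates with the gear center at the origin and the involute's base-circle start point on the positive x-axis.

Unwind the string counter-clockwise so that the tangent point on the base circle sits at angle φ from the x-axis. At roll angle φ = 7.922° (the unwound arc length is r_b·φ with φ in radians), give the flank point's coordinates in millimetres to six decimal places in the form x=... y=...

pitch radius r_p = m·N/2 = 3.535·42/2 = 74.235000
base radius r_b = r_p·cos α = 74.235000·cos 17.185° = 70.920834
roll angle φ = 7.922° = 0.13826498 rad
x = r_b·(cos φ + φ·sin φ) = 70.920834·(0.99045662 + 0.13826498·0.13782486) = 71.595501
y = r_b·(sin φ − φ·cos φ) = 70.920834·(0.13782486 − 0.13826498·0.99045662) = 0.062368

x=71.595501 y=0.062368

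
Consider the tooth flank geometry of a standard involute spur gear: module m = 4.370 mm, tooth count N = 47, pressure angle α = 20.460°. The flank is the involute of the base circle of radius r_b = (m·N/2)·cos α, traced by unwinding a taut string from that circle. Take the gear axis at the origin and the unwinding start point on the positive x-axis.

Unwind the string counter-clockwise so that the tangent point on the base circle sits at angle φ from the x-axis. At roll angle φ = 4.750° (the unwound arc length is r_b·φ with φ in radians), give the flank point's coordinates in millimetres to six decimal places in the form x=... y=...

pitch radius r_p = m·N/2 = 4.370·47/2 = 102.695000
base radius r_b = r_p·cos α = 102.695000·cos 20.460° = 96.216635
roll angle φ = 4.750° = 0.08290314 rad
x = r_b·(cos φ + φ·sin φ) = 96.216635·(0.99656550 + 0.08290314·0.08280821) = 96.546712
y = r_b·(sin φ − φ·cos φ) = 96.216635·(0.08280821 − 0.08290314·0.99656550) = 0.018262

x=96.546712 y=0.018262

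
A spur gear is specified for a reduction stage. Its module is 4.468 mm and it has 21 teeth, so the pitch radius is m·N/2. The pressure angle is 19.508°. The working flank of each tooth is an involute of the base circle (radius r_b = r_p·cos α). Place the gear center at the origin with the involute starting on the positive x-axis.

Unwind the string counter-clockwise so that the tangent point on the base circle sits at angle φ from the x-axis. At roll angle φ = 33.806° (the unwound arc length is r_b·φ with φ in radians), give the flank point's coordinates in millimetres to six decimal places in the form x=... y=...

x=51.261147 y=2.923645

pitch radius r_p = m·N/2 = 4.468·21/2 = 46.914000
base radius r_b = r_p·cos α = 46.914000·cos 19.508° = 44.220896
roll angle φ = 33.806° = 0.59002601 rad
x = r_b·(cos φ + φ·sin φ) = 44.220896·(0.83092621 + 0.59002601·0.55638263) = 51.261147
y = r_b·(sin φ − φ·cos φ) = 44.220896·(0.55638263 − 0.59002601·0.83092621) = 2.923645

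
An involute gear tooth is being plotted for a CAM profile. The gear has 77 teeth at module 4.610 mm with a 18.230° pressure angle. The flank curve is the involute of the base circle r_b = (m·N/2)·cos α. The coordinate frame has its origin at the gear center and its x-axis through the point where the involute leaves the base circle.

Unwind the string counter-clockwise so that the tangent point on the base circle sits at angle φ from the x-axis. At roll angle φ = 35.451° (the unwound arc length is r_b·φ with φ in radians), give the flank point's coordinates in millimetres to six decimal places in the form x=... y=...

x=197.821963 y=12.807834

pitch radius r_p = m·N/2 = 4.610·77/2 = 177.485000
base radius r_b = r_p·cos α = 177.485000·cos 18.230° = 168.576741
roll angle φ = 35.451° = 0.61873667 rad
x = r_b·(cos φ + φ·sin φ) = 168.576741·(0.81461184 + 0.61873667·0.58000650) = 197.821963
y = r_b·(sin φ − φ·cos φ) = 168.576741·(0.58000650 − 0.61873667·0.81461184) = 12.807834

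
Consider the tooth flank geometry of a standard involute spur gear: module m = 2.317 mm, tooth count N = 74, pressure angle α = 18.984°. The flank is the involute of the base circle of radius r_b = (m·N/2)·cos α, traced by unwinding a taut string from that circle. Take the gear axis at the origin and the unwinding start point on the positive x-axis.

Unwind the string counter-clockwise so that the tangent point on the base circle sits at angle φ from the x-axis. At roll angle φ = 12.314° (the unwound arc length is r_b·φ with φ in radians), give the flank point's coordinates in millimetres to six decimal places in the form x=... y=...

pitch radius r_p = m·N/2 = 2.317·74/2 = 85.729000
base radius r_b = r_p·cos α = 85.729000·cos 18.984° = 81.066153
roll angle φ = 12.314° = 0.21491984 rad
x = r_b·(cos φ + φ·sin φ) = 81.066153·(0.97699349 + 0.21491984·0.21326912) = 82.916833
y = r_b·(sin φ − φ·cos φ) = 81.066153·(0.21326912 − 0.21491984·0.97699349) = 0.267018

x=82.916833 y=0.267018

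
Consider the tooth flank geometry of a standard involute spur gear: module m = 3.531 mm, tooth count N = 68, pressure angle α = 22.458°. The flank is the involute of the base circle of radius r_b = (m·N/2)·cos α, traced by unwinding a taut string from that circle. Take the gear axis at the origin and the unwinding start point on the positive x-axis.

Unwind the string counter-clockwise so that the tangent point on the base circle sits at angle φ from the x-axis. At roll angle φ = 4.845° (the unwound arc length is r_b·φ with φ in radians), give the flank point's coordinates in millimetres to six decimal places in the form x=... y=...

x=111.345049 y=0.022346

pitch radius r_p = m·N/2 = 3.531·68/2 = 120.054000
base radius r_b = r_p·cos α = 120.054000·cos 22.458° = 110.949081
roll angle φ = 4.845° = 0.08456120 rad
x = r_b·(cos φ + φ·sin φ) = 110.949081·(0.99642683 + 0.08456120·0.08446046) = 111.345049
y = r_b·(sin φ − φ·cos φ) = 110.949081·(0.08446046 − 0.08456120·0.99642683) = 0.022346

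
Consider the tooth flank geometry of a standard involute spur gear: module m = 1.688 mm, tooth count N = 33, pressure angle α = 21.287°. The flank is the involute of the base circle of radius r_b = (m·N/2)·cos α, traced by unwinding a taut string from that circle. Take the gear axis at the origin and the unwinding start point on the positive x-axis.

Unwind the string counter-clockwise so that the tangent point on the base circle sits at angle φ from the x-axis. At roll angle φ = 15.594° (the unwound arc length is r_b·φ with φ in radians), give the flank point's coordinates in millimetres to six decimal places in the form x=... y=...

x=26.895216 y=0.173113

pitch radius r_p = m·N/2 = 1.688·33/2 = 27.852000
base radius r_b = r_p·cos α = 27.852000·cos 21.287° = 25.951759
roll angle φ = 15.594° = 0.27216664 rad
x = r_b·(cos φ + φ·sin φ) = 25.951759·(0.96319072 + 0.27216664·0.26881896) = 26.895216
y = r_b·(sin φ − φ·cos φ) = 25.951759·(0.26881896 − 0.27216664·0.96319072) = 0.173113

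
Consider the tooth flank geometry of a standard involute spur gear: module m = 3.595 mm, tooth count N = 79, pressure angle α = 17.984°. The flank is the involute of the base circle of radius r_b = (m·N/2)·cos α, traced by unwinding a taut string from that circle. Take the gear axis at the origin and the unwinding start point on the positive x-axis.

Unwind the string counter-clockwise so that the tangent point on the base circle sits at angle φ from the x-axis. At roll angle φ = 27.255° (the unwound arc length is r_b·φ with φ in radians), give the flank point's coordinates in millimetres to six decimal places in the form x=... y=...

pitch radius r_p = m·N/2 = 3.595·79/2 = 142.002500
base radius r_b = r_p·cos α = 142.002500·cos 17.984° = 135.064652
roll angle φ = 27.255° = 0.47568949 rad
x = r_b·(cos φ + φ·sin φ) = 135.064652·(0.88897718 + 0.47568949·0.45795149) = 149.492243
y = r_b·(sin φ − φ·cos φ) = 135.064652·(0.45795149 − 0.47568949·0.88897718) = 4.737311

x=149.492243 y=4.737311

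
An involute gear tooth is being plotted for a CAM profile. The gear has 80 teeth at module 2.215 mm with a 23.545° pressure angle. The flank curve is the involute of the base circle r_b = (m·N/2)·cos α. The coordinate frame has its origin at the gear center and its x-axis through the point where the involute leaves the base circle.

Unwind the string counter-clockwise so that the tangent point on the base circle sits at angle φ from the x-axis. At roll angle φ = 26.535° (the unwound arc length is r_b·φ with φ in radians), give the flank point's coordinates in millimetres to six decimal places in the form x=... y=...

pitch radius r_p = m·N/2 = 2.215·80/2 = 88.600000
base radius r_b = r_p·cos α = 88.600000·cos 23.545° = 81.223750
roll angle φ = 26.535° = 0.46312312 rad
x = r_b·(cos φ + φ·sin φ) = 81.223750·(0.89466163 + 0.46312312·0.44674441) = 89.472777
y = r_b·(sin φ − φ·cos φ) = 81.223750·(0.44674441 − 0.46312312·0.89466163) = 2.632131

x=89.472777 y=2.632131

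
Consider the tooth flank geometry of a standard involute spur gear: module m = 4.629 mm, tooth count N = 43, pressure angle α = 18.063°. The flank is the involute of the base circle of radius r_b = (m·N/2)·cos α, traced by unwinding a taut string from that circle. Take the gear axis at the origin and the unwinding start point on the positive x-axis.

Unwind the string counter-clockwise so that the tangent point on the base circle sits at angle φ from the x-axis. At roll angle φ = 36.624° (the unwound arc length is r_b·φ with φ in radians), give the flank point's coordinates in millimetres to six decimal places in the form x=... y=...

pitch radius r_p = m·N/2 = 4.629·43/2 = 99.523500
base radius r_b = r_p·cos α = 99.523500·cos 18.063° = 94.618600
roll angle φ = 36.624° = 0.63920939 rad
x = r_b·(cos φ + φ·sin φ) = 94.618600·(0.80256766 + 0.63920939·0.59656111) = 112.018498
y = r_b·(sin φ − φ·cos φ) = 94.618600·(0.59656111 − 0.63920939·0.80256766) = 7.905604

x=112.018498 y=7.905604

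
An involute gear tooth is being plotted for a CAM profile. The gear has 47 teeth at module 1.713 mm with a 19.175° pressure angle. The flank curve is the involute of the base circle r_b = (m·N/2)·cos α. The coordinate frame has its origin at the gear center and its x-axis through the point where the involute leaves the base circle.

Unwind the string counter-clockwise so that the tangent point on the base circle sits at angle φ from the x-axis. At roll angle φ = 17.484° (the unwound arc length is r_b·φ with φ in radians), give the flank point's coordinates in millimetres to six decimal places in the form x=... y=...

x=39.751400 y=0.356796

pitch radius r_p = m·N/2 = 1.713·47/2 = 40.255500
base radius r_b = r_p·cos α = 40.255500·cos 19.175° = 38.022116
roll angle φ = 17.484° = 0.30515337 rad
x = r_b·(cos φ + φ·sin φ) = 38.022116·(0.95380089 + 0.30515337·0.30043946) = 39.751400
y = r_b·(sin φ − φ·cos φ) = 38.022116·(0.30043946 − 0.30515337·0.95380089) = 0.356796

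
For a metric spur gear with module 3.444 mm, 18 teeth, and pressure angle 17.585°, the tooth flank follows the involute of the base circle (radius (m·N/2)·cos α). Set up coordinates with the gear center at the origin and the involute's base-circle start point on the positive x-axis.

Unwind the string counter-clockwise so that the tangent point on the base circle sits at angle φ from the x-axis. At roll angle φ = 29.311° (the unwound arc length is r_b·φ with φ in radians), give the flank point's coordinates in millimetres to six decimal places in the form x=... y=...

x=33.164644 y=1.284445

pitch radius r_p = m·N/2 = 3.444·18/2 = 30.996000
base radius r_b = r_p·cos α = 30.996000·cos 17.585° = 29.547551
roll angle φ = 29.311° = 0.51157346 rad
x = r_b·(cos φ + φ·sin φ) = 29.547551·(0.87197530 + 0.51157346·0.48954987) = 33.164644
y = r_b·(sin φ − φ·cos φ) = 29.547551·(0.48954987 − 0.51157346·0.87197530) = 1.284445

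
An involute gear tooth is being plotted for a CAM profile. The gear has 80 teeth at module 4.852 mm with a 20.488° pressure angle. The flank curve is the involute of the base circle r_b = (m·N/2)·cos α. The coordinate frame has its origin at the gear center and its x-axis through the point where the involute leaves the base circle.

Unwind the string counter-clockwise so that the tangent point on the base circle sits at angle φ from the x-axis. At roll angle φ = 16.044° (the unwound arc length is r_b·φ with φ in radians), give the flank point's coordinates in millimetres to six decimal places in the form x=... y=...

x=188.792203 y=1.320207

pitch radius r_p = m·N/2 = 4.852·80/2 = 194.080000
base radius r_b = r_p·cos α = 194.080000·cos 20.488° = 181.803570
roll angle φ = 16.044° = 0.28002063 rad
x = r_b·(cos φ + φ·sin φ) = 181.803570·(0.96104974 + 0.28002063·0.27637547) = 188.792203
y = r_b·(sin φ − φ·cos φ) = 181.803570·(0.27637547 − 0.28002063·0.96104974) = 1.320207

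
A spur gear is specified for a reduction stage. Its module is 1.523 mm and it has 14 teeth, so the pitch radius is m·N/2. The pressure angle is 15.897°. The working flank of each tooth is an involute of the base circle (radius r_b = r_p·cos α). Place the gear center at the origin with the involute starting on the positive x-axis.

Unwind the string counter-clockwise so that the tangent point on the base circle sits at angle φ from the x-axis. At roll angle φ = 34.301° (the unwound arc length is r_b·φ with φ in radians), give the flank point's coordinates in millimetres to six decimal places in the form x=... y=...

pitch radius r_p = m·N/2 = 1.523·14/2 = 10.661000
base radius r_b = r_p·cos α = 10.661000·cos 15.897° = 10.253277
roll angle φ = 34.301° = 0.59866539 rad
x = r_b·(cos φ + φ·sin φ) = 10.253277·(0.82608846 + 0.59866539·0.56354047) = 11.929284
y = r_b·(sin φ − φ·cos φ) = 10.253277·(0.56354047 − 0.59866539·0.82608846) = 0.707373

x=11.929284 y=0.707373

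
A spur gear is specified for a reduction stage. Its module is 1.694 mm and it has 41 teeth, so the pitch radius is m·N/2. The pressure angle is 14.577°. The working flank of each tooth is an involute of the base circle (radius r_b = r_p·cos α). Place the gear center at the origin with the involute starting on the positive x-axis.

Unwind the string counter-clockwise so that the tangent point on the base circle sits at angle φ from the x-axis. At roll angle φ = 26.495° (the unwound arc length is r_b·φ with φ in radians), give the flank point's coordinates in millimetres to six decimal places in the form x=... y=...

pitch radius r_p = m·N/2 = 1.694·41/2 = 34.727000
base radius r_b = r_p·cos α = 34.727000·cos 14.577° = 33.609148
roll angle φ = 26.495° = 0.46242499 rad
x = r_b·(cos φ + φ·sin φ) = 33.609148·(0.89497330 + 0.46242499·0.44611971) = 37.012753
y = r_b·(sin φ − φ·cos φ) = 33.609148·(0.44611971 − 0.46242499·0.89497330) = 1.084288

x=37.012753 y=1.084288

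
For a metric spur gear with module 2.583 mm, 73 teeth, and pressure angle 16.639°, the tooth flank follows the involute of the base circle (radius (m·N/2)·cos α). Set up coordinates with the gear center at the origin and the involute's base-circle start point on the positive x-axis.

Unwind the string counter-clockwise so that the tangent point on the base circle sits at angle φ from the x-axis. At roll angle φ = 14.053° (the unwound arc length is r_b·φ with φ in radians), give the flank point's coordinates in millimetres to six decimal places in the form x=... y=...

pitch radius r_p = m·N/2 = 2.583·73/2 = 94.279500
base radius r_b = r_p·cos α = 94.279500·cos 16.639° = 90.331818
roll angle φ = 14.053° = 0.24527112 rad
x = r_b·(cos φ + φ·sin φ) = 90.331818·(0.97007153 + 0.24527112·0.24281934) = 93.008178
y = r_b·(sin φ − φ·cos φ) = 90.331818·(0.24281934 − 0.24527112·0.97007153) = 0.441615

x=93.008178 y=0.441615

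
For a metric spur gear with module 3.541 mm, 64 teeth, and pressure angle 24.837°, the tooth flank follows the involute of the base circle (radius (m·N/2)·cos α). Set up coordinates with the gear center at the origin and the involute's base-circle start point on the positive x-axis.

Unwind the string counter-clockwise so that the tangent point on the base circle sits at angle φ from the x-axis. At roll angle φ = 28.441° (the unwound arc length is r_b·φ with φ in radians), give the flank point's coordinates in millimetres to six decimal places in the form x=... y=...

pitch radius r_p = m·N/2 = 3.541·64/2 = 113.312000
base radius r_b = r_p·cos α = 113.312000·cos 24.837° = 102.831367
roll angle φ = 28.441° = 0.49638909 rad
x = r_b·(cos φ + φ·sin φ) = 102.831367·(0.87930800 + 0.49638909·0.47625355) = 114.730506
y = r_b·(sin φ − φ·cos φ) = 102.831367·(0.47625355 − 0.49638909·0.87930800) = 4.090082

x=114.730506 y=4.090082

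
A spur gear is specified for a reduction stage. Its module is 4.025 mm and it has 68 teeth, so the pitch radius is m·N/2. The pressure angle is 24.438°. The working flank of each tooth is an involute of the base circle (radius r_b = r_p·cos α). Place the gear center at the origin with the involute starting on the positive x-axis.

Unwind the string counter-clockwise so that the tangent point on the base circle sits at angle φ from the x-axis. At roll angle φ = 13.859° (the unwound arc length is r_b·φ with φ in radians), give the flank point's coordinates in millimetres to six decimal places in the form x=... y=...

x=128.181168 y=0.584312

pitch radius r_p = m·N/2 = 4.025·68/2 = 136.850000
base radius r_b = r_p·cos α = 136.850000·cos 24.438° = 124.589537
roll angle φ = 13.859° = 0.24188518 rad
x = r_b·(cos φ + φ·sin φ) = 124.589537·(0.97088814 + 0.24188518·0.23953335) = 128.181168
y = r_b·(sin φ − φ·cos φ) = 124.589537·(0.23953335 − 0.24188518·0.97088814) = 0.584312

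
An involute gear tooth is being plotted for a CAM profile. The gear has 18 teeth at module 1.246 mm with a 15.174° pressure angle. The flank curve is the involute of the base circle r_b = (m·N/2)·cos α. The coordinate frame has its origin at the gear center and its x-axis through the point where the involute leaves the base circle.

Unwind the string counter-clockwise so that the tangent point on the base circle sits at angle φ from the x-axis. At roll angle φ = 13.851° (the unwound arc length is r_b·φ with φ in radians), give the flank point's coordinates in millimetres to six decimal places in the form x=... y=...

x=11.134676 y=0.050671

pitch radius r_p = m·N/2 = 1.246·18/2 = 11.214000
base radius r_b = r_p·cos α = 11.214000·cos 15.174° = 10.823028
roll angle φ = 13.851° = 0.24174555 rad
x = r_b·(cos φ + φ·sin φ) = 10.823028·(0.97092157 + 0.24174555·0.23939779) = 11.134676
y = r_b·(sin φ − φ·cos φ) = 10.823028·(0.23939779 − 0.24174555·0.97092157) = 0.050671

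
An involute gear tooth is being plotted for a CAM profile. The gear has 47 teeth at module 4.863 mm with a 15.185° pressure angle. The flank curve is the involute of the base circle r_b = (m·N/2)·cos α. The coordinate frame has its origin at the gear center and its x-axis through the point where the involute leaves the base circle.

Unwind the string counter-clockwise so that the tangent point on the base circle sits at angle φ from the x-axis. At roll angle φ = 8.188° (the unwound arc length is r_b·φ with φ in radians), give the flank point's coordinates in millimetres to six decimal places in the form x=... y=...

x=111.410871 y=0.107077

pitch radius r_p = m·N/2 = 4.863·47/2 = 114.280500
base radius r_b = r_p·cos α = 114.280500·cos 15.185° = 110.290408
roll angle φ = 8.188° = 0.14290756 rad
x = r_b·(cos φ + φ·sin φ) = 110.290408·(0.98980608 + 0.14290756·0.14242163) = 111.410871
y = r_b·(sin φ − φ·cos φ) = 110.290408·(0.14242163 − 0.14290756·0.98980608) = 0.107077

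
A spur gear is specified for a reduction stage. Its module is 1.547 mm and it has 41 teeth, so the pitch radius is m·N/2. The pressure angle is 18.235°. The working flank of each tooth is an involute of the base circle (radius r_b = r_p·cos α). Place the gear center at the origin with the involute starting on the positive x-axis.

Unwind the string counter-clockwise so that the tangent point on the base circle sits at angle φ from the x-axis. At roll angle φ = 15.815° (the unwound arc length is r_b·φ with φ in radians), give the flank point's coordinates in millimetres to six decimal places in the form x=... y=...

x=31.246561 y=0.209543

pitch radius r_p = m·N/2 = 1.547·41/2 = 31.713500
base radius r_b = r_p·cos α = 31.713500·cos 18.235° = 30.120882
roll angle φ = 15.815° = 0.27602382 rad
x = r_b·(cos φ + φ·sin φ) = 30.120882·(0.96214668 + 0.27602382·0.27253215) = 31.246561
y = r_b·(sin φ − φ·cos φ) = 30.120882·(0.27253215 − 0.27602382·0.96214668) = 0.209543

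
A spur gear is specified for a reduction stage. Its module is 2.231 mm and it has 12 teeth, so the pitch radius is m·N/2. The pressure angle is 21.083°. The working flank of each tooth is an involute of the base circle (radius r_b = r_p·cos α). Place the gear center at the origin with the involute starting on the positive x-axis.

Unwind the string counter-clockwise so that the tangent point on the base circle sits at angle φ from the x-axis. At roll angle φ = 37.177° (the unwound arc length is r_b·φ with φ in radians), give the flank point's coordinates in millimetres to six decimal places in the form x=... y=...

pitch radius r_p = m·N/2 = 2.231·12/2 = 13.386000
base radius r_b = r_p·cos α = 13.386000·cos 21.083° = 12.489945
roll angle φ = 37.177° = 0.64886106 rad
x = r_b·(cos φ + φ·sin φ) = 12.489945·(0.79677256 + 0.64886106·0.60427932) = 14.848870
y = r_b·(sin φ − φ·cos φ) = 12.489945·(0.60427932 − 0.64886106·0.79677256) = 1.090180

x=14.848870 y=1.090180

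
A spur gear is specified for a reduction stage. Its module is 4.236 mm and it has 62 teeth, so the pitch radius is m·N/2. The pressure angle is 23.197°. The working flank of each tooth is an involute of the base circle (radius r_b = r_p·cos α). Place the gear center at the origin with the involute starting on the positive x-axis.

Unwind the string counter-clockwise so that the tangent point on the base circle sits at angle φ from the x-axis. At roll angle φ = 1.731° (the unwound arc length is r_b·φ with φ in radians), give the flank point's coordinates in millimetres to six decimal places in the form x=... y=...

pitch radius r_p = m·N/2 = 4.236·62/2 = 131.316000
base radius r_b = r_p·cos α = 131.316000·cos 23.197° = 120.699885
roll angle φ = 1.731° = 0.03021165 rad
x = r_b·(cos φ + φ·sin φ) = 120.699885·(0.99954366 + 0.03021165·0.03020705) = 120.754956
y = r_b·(sin φ − φ·cos φ) = 120.699885·(0.03020705 − 0.03021165·0.99954366) = 0.001109

x=120.754956 y=0.001109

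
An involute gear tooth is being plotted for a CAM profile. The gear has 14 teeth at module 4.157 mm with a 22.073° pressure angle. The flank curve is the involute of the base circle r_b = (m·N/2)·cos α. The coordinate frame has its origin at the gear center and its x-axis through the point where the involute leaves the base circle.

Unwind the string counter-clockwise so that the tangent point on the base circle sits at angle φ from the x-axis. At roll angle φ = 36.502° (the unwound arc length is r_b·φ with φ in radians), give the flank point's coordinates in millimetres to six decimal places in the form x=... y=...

x=31.895737 y=2.231262

pitch radius r_p = m·N/2 = 4.157·14/2 = 29.099000
base radius r_b = r_p·cos α = 29.099000·cos 22.073° = 26.966213
roll angle φ = 36.502° = 0.63708008 rad
x = r_b·(cos φ + φ·sin φ) = 26.966213·(0.80383610 + 0.63708008·0.59485085) = 31.895737
y = r_b·(sin φ − φ·cos φ) = 26.966213·(0.59485085 − 0.63708008·0.80383610) = 2.231262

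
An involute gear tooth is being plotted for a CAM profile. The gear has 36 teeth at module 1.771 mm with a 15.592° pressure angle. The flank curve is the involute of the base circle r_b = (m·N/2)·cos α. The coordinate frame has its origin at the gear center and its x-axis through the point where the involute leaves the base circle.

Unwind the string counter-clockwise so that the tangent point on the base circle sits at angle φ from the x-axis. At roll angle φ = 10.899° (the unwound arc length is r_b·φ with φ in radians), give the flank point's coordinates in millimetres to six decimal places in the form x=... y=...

pitch radius r_p = m·N/2 = 1.771·36/2 = 31.878000
base radius r_b = r_p·cos α = 31.878000·cos 15.592° = 30.704893
roll angle φ = 10.899° = 0.19022344 rad
x = r_b·(cos φ + φ·sin φ) = 30.704893·(0.98196201 + 0.19022344·0.18907830) = 31.255405
y = r_b·(sin φ − φ·cos φ) = 30.704893·(0.18907830 − 0.19022344·0.98196201) = 0.070195

x=31.255405 y=0.070195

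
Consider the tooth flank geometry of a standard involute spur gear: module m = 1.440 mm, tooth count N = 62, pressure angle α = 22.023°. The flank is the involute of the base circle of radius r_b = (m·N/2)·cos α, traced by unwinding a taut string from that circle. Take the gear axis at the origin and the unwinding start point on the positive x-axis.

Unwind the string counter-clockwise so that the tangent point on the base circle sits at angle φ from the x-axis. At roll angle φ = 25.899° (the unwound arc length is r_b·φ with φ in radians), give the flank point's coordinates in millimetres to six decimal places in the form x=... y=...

x=45.397011 y=1.248187

pitch radius r_p = m·N/2 = 1.440·62/2 = 44.640000
base radius r_b = r_p·cos α = 44.640000·cos 22.023° = 41.382771
roll angle φ = 25.899° = 0.45202282 rad
x = r_b·(cos φ + φ·sin φ) = 41.382771·(0.89956540 + 0.45202282·0.43678609) = 45.397011
y = r_b·(sin φ − φ·cos φ) = 41.382771·(0.43678609 − 0.45202282·0.89956540) = 1.248187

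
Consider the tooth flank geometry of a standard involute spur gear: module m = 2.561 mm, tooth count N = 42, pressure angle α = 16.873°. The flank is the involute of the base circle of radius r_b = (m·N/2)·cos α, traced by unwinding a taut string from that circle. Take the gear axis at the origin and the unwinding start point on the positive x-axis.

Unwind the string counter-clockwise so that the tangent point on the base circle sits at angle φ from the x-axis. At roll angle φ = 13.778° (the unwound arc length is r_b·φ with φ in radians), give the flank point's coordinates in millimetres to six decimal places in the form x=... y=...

x=52.932353 y=0.237178

pitch radius r_p = m·N/2 = 2.561·42/2 = 53.781000
base radius r_b = r_p·cos α = 53.781000·cos 16.873° = 51.465753
roll angle φ = 13.778° = 0.24047146 rad
x = r_b·(cos φ + φ·sin φ) = 51.465753·(0.97122580 + 0.24047146·0.23816055) = 52.932353
y = r_b·(sin φ − φ·cos φ) = 51.465753·(0.23816055 − 0.24047146·0.97122580) = 0.237178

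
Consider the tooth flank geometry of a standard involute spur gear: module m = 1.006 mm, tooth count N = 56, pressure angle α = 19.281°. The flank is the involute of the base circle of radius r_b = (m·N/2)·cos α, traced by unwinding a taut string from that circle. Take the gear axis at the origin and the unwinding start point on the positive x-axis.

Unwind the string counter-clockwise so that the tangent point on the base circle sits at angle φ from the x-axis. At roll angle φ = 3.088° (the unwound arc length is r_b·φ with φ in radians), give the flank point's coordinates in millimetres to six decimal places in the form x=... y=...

pitch radius r_p = m·N/2 = 1.006·56/2 = 28.168000
base radius r_b = r_p·cos α = 28.168000·cos 19.281° = 26.588071
roll angle φ = 3.088° = 0.05389577 rad
x = r_b·(cos φ + φ·sin φ) = 26.588071·(0.99854797 + 0.05389577·0.05386968) = 26.626659
y = r_b·(sin φ − φ·cos φ) = 26.588071·(0.05386968 − 0.05389577·0.99854797) = 0.001387

x=26.626659 y=0.001387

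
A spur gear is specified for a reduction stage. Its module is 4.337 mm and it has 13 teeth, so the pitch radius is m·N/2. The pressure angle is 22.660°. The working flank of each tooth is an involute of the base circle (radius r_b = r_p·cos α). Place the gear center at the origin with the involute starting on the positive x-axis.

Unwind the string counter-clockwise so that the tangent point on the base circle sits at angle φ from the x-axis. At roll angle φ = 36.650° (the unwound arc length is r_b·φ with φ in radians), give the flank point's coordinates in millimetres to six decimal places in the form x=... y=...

x=30.804377 y=2.178068

pitch radius r_p = m·N/2 = 4.337·13/2 = 28.190500
base radius r_b = r_p·cos α = 28.190500·cos 22.660° = 26.014399
roll angle φ = 36.650° = 0.63966317 rad
x = r_b·(cos φ + φ·sin φ) = 26.014399·(0.80229687 + 0.63966317·0.59692524) = 30.804377
y = r_b·(sin φ − φ·cos φ) = 26.014399·(0.59692524 − 0.63966317·0.80229687) = 2.178068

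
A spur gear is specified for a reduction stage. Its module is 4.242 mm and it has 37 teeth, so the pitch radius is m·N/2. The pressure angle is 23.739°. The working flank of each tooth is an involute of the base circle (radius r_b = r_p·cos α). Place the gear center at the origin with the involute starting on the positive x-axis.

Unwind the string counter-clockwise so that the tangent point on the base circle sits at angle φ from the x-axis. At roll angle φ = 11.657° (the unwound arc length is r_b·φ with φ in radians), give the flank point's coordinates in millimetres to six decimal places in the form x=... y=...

x=73.308394 y=0.200826

pitch radius r_p = m·N/2 = 4.242·37/2 = 78.477000
base radius r_b = r_p·cos α = 78.477000·cos 23.739° = 71.836966
roll angle φ = 11.657° = 0.20345303 rad
x = r_b·(cos φ + φ·sin φ) = 71.836966·(0.97937472 + 0.20345303·0.20205234) = 73.308394
y = r_b·(sin φ − φ·cos φ) = 71.836966·(0.20205234 − 0.20345303·0.97937472) = 0.200826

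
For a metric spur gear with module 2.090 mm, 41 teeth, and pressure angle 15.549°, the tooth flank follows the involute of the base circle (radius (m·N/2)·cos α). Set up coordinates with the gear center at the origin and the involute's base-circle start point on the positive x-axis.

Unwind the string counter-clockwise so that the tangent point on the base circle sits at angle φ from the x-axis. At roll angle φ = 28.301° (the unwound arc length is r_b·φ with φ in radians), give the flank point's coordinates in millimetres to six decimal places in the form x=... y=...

pitch radius r_p = m·N/2 = 2.090·41/2 = 42.845000
base radius r_b = r_p·cos α = 42.845000·cos 15.549° = 41.276940
roll angle φ = 28.301° = 0.49394563 rad
x = r_b·(cos φ + φ·sin φ) = 41.276940·(0.88046908 + 0.49394563·0.47410358) = 46.009360
y = r_b·(sin φ − φ·cos φ) = 41.276940·(0.47410358 − 0.49394563·0.88046908) = 1.618045

x=46.009360 y=1.618045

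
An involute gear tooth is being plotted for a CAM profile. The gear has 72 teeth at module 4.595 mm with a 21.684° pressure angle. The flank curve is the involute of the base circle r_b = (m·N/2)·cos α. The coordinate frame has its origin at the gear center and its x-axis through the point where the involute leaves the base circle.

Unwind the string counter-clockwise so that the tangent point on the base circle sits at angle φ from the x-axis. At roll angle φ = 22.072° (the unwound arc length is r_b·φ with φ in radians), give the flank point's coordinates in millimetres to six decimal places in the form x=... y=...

x=164.700207 y=2.885966

pitch radius r_p = m·N/2 = 4.595·72/2 = 165.420000
base radius r_b = r_p·cos α = 165.420000·cos 21.684° = 153.714184
roll angle φ = 22.072° = 0.38522907 rad
x = r_b·(cos φ + φ·sin φ) = 153.714184·(0.92671238 + 0.38522907·0.37577143) = 164.700207
y = r_b·(sin φ − φ·cos φ) = 153.714184·(0.37577143 − 0.38522907·0.92671238) = 2.885966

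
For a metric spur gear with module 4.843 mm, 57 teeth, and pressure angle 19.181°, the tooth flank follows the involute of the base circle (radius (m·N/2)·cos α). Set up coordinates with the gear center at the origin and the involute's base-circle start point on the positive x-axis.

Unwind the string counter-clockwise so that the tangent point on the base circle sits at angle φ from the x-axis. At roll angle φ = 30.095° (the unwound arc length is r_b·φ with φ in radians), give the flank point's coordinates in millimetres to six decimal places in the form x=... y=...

pitch radius r_p = m·N/2 = 4.843·57/2 = 138.025500
base radius r_b = r_p·cos α = 138.025500·cos 19.181° = 130.363066
roll angle φ = 30.095° = 0.52525684 rad
x = r_b·(cos φ + φ·sin φ) = 130.363066·(0.86519518 + 0.52525684·0.50143524) = 147.124819
y = r_b·(sin φ − φ·cos φ) = 130.363066·(0.50143524 − 0.52525684·0.86519518) = 6.125180

x=147.124819 y=6.125180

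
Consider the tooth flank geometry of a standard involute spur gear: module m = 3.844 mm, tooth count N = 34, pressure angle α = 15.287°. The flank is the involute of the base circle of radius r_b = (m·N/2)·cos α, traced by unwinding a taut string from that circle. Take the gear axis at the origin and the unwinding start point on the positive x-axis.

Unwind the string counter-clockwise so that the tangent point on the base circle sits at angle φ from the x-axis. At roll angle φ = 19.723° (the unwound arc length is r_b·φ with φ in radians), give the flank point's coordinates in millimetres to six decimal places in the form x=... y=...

pitch radius r_p = m·N/2 = 3.844·34/2 = 65.348000
base radius r_b = r_p·cos α = 65.348000·cos 15.287° = 63.035809
roll angle φ = 19.723° = 0.34423129 rad
x = r_b·(cos φ + φ·sin φ) = 63.035809·(0.94133515 + 0.34423129·0.33747316) = 66.660618
y = r_b·(sin φ − φ·cos φ) = 63.035809·(0.33747316 − 0.34423129·0.94133515) = 0.846959

x=66.660618 y=0.846959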